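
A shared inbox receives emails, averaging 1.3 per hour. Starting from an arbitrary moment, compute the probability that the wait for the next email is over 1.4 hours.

0.1620

The wait for the next event is exponential with rate λ = 1.3 per hour.
P(T > 1.4) = e^(−λt) = e^(−1.3 × 1.4) = e^(−1.82) ≈ 0.1620.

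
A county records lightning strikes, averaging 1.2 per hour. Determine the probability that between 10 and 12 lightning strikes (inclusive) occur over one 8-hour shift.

0.3190

Over the interval, μ = 1.2 × 8 = 9.6 (an 8-hour shift = 8 hours).
P(10 ≤ N ≤ 12) = Σ_{j=10}^{12} e^(−9.6) · 9.6^j/j! ≈ 0.3190.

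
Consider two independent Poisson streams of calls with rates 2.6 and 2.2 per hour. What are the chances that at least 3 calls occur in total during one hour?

Independent Poisson processes superpose: combined rate λ = 2.6 + 2.2 = 4.8 per hour.
So μ = 4.8.
P(N ≥ 3) = 1 − P(N ≤ 2) ≈ 0.8575.

0.8575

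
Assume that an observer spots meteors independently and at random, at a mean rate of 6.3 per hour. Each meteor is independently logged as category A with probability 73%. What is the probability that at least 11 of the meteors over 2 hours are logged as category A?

0.3177

Thinning: the meteors that are logged as category A themselves form a Poisson process with rate 0.73 × 6.3 = 4.599 per hour.
Over the interval, μ = 4.599 × 2 = 9.198 (2 hours).
P(N ≥ 11) = 1 − P(N ≤ 10) ≈ 0.3177.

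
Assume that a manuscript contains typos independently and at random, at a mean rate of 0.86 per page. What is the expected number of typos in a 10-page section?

8.6

E[N] = λt = 0.86 × 10 = 8.6 (a 10-page section = 10 pages).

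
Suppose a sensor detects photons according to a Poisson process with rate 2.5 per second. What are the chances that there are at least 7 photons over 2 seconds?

Over the interval, μ = 2.5 × 2 = 5 (2 seconds).
P(N ≥ 7) = 1 − P(N ≤ 6) = 1 − Σ_{j=0}^{6} e^(−μ) μ^j/j! ≈ 0.2378.

0.2378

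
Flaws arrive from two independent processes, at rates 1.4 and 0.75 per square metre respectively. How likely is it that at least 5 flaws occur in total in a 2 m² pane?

0.4296

Independent Poisson processes superpose: combined rate λ = 1.4 + 0.75 = 2.15 per square metre.
Over the interval, μ = 2.15 × 2 = 4.3 (a 2 m² pane = 2 square metres).
P(N ≥ 5) = 1 − P(N ≤ 4) ≈ 0.4296.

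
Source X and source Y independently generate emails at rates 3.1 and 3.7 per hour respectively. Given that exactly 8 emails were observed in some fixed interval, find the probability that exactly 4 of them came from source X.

Given the total, each event is independently from source X with probability p = λ_X/(λ_X+λ_Y) = 3.1/6.8 ≈ 0.4559.
So K ~ Binomial(8, 3.1/6.8): P(K = 4) = C(8,4) · (3.1/6.8)^4 · (3.7/6.8)^4 ≈ 0.2650.

0.2650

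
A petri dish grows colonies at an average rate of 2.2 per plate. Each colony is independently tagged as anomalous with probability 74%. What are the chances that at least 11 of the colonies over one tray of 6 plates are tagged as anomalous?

0.3880

Thinning: the colonies that are tagged as anomalous themselves form a Poisson process with rate 0.74 × 2.2 = 1.628 per plate.
Over the interval, μ = 1.628 × 6 = 9.768 (a tray of 6 plates = 6 plates).
P(N ≥ 11) = 1 − P(N ≤ 10) ≈ 0.3880.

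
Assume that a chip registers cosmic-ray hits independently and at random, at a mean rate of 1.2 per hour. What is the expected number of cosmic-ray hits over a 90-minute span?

1.8

E[N] = λt = 1.2 × 1.5 = 1.8 (a 90-minute span = 1.5 hours).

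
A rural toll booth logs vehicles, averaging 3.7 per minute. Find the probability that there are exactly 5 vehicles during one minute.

With mean μ = 3.7 per minute,
P(N = 5) = e^(−μ) μ^5/5! = e^(−3.7) · 3.7^5/120 ≈ 0.1429.

0.1429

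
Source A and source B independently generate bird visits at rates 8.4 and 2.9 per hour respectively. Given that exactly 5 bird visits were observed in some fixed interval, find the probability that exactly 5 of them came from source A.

Given the total, each event is independently from source A with probability p = λ_A/(λ_A+λ_B) = 8.4/11.3 ≈ 0.7434.
So K ~ Binomial(5, 8.4/11.3): P(K = 5) = C(5,5) · (8.4/11.3)^5 · (2.9/11.3)^0 ≈ 0.2270.

0.2270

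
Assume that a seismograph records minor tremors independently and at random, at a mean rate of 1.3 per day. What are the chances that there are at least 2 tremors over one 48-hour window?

Over the interval, μ = 1.3 × 2 = 2.6 (a 48-hour window = 2 days).
P(N ≥ 2) = 1 − P(N ≤ 1) = 1 − Σ_{j=0}^{1} e^(−μ) μ^j/j! ≈ 0.7326.

0.7326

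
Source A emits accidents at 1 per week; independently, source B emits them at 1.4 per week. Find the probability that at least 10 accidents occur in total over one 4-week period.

0.4911

Independent Poisson processes superpose: combined rate λ = 1 + 1.4 = 2.4 per week.
Over the interval, μ = 2.4 × 4 = 9.6 (a 4-week period = 4 weeks).
P(N ≥ 10) = 1 − P(N ≤ 9) ≈ 0.4911.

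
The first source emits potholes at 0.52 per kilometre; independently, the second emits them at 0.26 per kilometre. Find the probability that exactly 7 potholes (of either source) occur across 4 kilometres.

0.0252

Independent Poisson processes superpose: combined rate λ = 0.52 + 0.26 = 0.78 per kilometre.
Over the interval, μ = 0.78 × 4 = 3.12 (4 kilometres).
P(N = 7) = e^(−3.12) · 3.12^7/7! ≈ 0.0252.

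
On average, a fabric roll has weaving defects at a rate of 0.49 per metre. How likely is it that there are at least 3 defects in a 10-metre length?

Over the interval, μ = 0.49 × 10 = 4.9 (a 10-metre length = 10 metres).
P(N ≥ 3) = 1 − P(N ≤ 2) = 1 − Σ_{j=0}^{2} e^(−μ) μ^j/j! ≈ 0.8667.

0.8667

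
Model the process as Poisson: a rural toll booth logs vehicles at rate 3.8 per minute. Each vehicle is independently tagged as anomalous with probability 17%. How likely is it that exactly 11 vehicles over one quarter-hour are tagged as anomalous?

Thinning: the vehicles that are tagged as anomalous themselves form a Poisson process with rate 0.17 × 3.8 = 0.646 per minute.
Over the interval, μ = 0.646 × 15 = 9.69 (a quarter-hour = 15 minutes).
P(N = 11) = e^(−9.69) · 9.69^11/11! ≈ 0.1097.

0.1097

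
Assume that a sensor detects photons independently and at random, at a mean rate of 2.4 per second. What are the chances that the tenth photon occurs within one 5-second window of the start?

Over the interval, μ = 2.4 × 5 = 12 (a 5-second window = 5 seconds).
The tenth arrival falls in the interval iff at least 10 events occur there: P(S_10 ≤ t) = P(N ≥ 10) = 1 − P(N ≤ 9) ≈ 0.7576.

0.7576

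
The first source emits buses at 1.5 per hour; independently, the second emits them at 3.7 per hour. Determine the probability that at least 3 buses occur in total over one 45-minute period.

0.7469

Independent Poisson processes superpose: combined rate λ = 1.5 + 3.7 = 5.2 per hour.
Over the interval, μ = 5.2 × 0.75 = 3.9 (a 45-minute period = 0.75 hours).
P(N ≥ 3) = 1 − P(N ≤ 2) ≈ 0.7469.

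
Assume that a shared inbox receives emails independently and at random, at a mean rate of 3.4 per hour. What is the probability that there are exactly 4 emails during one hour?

0.1858

With mean μ = 3.4 per hour,
P(N = 4) = e^(−μ) μ^4/4! = e^(−3.4) · 3.4^4/24 ≈ 0.1858.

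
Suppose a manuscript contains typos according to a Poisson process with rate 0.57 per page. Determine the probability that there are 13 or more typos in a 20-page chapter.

0.3558

Over the interval, μ = 0.57 × 20 = 11.4 (a 20-page chapter = 20 pages).
P(N ≥ 13) = 1 − P(N ≤ 12) = 1 − Σ_{j=0}^{12} e^(−μ) μ^j/j! ≈ 0.3558.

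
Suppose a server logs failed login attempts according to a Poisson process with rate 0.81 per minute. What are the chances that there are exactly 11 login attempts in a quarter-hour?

0.1129

Over the interval, μ = 0.81 × 15 = 12.15 (a quarter-hour = 15 minutes).
P(N = 11) = e^(−μ) μ^11/11! = e^(−12.15) · 12.15^11/39916800 ≈ 0.1129.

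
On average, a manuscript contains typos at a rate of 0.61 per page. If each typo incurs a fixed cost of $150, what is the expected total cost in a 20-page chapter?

E[N] = 0.61 × 20 = 12.2 (a 20-page chapter = 20 pages); E[cost] = 12.2 × $150 = $1830.

$1830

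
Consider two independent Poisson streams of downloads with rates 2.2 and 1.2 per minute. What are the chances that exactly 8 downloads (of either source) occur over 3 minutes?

0.1080

Independent Poisson processes superpose: combined rate λ = 2.2 + 1.2 = 3.4 per minute.
Over the interval, μ = 3.4 × 3 = 10.2 (3 minutes).
P(N = 8) = e^(−10.2) · 10.2^8/8! ≈ 0.1080.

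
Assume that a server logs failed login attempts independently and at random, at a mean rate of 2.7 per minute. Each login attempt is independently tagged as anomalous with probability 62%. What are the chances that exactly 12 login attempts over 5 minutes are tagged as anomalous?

0.0572

Thinning: the login attempts that are tagged as anomalous themselves form a Poisson process with rate 0.62 × 2.7 = 1.674 per minute.
Over the interval, μ = 1.674 × 5 = 8.37 (5 minutes).
P(N = 12) = e^(−8.37) · 8.37^12/12! ≈ 0.0572.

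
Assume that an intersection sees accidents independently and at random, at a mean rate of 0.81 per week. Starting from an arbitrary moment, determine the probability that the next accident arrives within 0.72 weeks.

0.4419

Inter-arrival times are exponential with rate λ = 0.81 per week.
P(T ≤ 0.72) = 1 − e^(−λt) = 1 − e^(−0.81 × 0.72) = 1 − e^(−0.5832) ≈ 0.4419.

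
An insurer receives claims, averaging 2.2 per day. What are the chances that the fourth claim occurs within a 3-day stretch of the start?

0.8948

Over the interval, μ = 2.2 × 3 = 6.6 (a 3-day stretch = 3 days).
The fourth arrival falls in the interval iff at least 4 events occur there: P(S_4 ≤ t) = P(N ≥ 4) = 1 − P(N ≤ 3) ≈ 0.8948.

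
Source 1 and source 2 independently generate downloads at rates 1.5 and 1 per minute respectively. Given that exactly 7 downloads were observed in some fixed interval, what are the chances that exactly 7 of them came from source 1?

0.0280

Given the total, each event is independently from source 1 with probability p = λ_1/(λ_1+λ_2) = 1.5/2.5 = 0.6000.
So K ~ Binomial(7, 1.5/2.5): P(K = 7) = C(7,7) · (1.5/2.5)^7 · (1/2.5)^0 ≈ 0.0280.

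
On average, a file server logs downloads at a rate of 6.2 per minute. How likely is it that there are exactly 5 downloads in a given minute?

With mean μ = 6.2 per minute,
P(N = 5) = e^(−μ) μ^5/5! = e^(−6.2) · 6.2^5/120 ≈ 0.1549.

0.1549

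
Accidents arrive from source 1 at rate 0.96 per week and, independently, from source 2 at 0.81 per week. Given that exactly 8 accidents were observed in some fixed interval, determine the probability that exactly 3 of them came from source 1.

0.1793

Given the total, each event is independently from source 1 with probability p = λ_1/(λ_1+λ_2) = 0.96/1.77 ≈ 0.5424.
So K ~ Binomial(8, 0.96/1.77): P(K = 3) = C(8,3) · (0.96/1.77)^3 · (0.81/1.77)^5 ≈ 0.1793.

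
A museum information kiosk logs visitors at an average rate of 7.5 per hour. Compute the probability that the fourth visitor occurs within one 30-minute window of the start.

0.5162

Over the interval, μ = 7.5 × 0.5 = 3.75 (a 30-minute window = 0.5 hours).
The fourth arrival falls in the interval iff at least 4 events occur there: P(S_4 ≤ t) = P(N ≥ 4) = 1 − P(N ≤ 3) ≈ 0.5162.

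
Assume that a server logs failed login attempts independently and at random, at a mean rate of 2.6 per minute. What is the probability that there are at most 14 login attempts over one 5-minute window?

0.6751

Over the interval, μ = 2.6 × 5 = 13 (a 5-minute window = 5 minutes).
P(N ≤ 14) = Σ_{j=0}^{14} e^(−μ) μ^j/j! ≈ 0.6751.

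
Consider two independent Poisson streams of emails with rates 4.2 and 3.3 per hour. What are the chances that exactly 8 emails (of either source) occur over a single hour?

Independent Poisson processes superpose: combined rate λ = 4.2 + 3.3 = 7.5 per hour.
So μ = 7.5.
P(N = 8) = e^(−7.5) · 7.5^8/8! ≈ 0.1373.

0.1373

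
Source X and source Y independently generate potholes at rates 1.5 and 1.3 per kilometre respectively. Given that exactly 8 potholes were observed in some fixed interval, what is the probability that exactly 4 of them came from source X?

Given the total, each event is independently from source X with probability p = λ_X/(λ_X+λ_Y) = 1.5/2.8 ≈ 0.5357.
So K ~ Binomial(8, 1.5/2.8): P(K = 4) = C(8,4) · (1.5/2.8)^4 · (1.3/2.8)^4 ≈ 0.2679.

0.2679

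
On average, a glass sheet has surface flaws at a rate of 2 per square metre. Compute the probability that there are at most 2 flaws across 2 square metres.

0.2381

Over the interval, μ = 2 × 2 = 4 (2 square metres).
P(N ≤ 2) = Σ_{j=0}^{2} e^(−μ) μ^j/j! ≈ 0.2381.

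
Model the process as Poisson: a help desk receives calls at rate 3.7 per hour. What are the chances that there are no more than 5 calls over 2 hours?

Over the interval, μ = 3.7 × 2 = 7.4 (2 hours).
P(N ≤ 5) = Σ_{j=0}^{5} e^(−μ) μ^j/j! ≈ 0.2526.

0.2526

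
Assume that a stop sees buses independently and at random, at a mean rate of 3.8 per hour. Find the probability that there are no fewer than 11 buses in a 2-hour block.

0.1465

Over the interval, μ = 3.8 × 2 = 7.6 (a 2-hour block = 2 hours).
P(N ≥ 11) = 1 − P(N ≤ 10) = 1 − Σ_{j=0}^{10} e^(−μ) μ^j/j! ≈ 0.1465.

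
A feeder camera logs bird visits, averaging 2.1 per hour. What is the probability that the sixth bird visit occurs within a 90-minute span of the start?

Over the interval, μ = 2.1 × 1.5 = 3.15 (a 90-minute span = 1.5 hours).
The sixth arrival falls in the interval iff at least 6 events occur there: P(S_6 ≤ t) = P(N ≥ 6) = 1 − P(N ≤ 5) ≈ 0.0998.

0.0998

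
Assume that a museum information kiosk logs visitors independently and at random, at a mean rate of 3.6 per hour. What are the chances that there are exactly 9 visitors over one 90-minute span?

Over the interval, μ = 3.6 × 1.5 = 5.4 (a 90-minute span = 1.5 hours).
P(N = 9) = e^(−μ) μ^9/9! = e^(−5.4) · 5.4^9/362880 ≈ 0.0486.

0.0486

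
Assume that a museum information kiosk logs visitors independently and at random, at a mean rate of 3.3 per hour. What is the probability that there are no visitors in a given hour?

With mean μ = 3.3 per hour,
P(N = 0) = e^(−μ) μ^0/0! = e^(−3.3) · 3.3^0/1 ≈ 0.0369.

0.0369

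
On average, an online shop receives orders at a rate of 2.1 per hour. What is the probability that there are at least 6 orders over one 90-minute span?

0.0998

Over the interval, μ = 2.1 × 1.5 = 3.15 (a 90-minute span = 1.5 hours).
P(N ≥ 6) = 1 − P(N ≤ 5) = 1 − Σ_{j=0}^{5} e^(−μ) μ^j/j! ≈ 0.0998.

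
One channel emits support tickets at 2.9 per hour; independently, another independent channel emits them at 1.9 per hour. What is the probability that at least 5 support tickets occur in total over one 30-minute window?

Independent Poisson processes superpose: combined rate λ = 2.9 + 1.9 = 4.8 per hour.
Over the interval, μ = 4.8 × 0.5 = 2.4 (a 30-minute window = 0.5 hours).
P(N ≥ 5) = 1 − P(N ≤ 4) ≈ 0.0959.

0.0959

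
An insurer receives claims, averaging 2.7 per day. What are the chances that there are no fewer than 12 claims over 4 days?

0.3969

Over the interval, μ = 2.7 × 4 = 10.8 (4 days).
P(N ≥ 12) = 1 − P(N ≤ 11) = 1 − Σ_{j=0}^{11} e^(−μ) μ^j/j! ≈ 0.3969.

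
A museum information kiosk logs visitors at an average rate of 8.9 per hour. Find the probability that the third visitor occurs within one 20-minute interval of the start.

0.5693

Over the interval, μ = 8.9 × 1/3 ≈ 2.96667 (a 20-minute interval = 1/3 hours).
The third arrival falls in the interval iff at least 3 events occur there: P(S_3 ≤ t) = P(N ≥ 3) = 1 − P(N ≤ 2) ≈ 0.5693.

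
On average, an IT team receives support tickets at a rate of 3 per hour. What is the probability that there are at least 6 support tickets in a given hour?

With mean μ = 3 per hour,
P(N ≥ 6) = 1 − P(N ≤ 5) = 1 − Σ_{j=0}^{5} e^(−μ) μ^j/j! ≈ 0.0839.

0.0839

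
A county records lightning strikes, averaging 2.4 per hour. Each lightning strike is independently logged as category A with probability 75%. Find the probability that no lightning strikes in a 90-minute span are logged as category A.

Thinning: the lightning strikes that are logged as category A themselves form a Poisson process with rate 0.75 × 2.4 = 1.8 per hour.
Over the interval, μ = 1.8 × 1.5 = 2.7 (a 90-minute span = 1.5 hours).
P(N = 0) = e^(−2.7) · 2.7^0/0! ≈ 0.0672.

0.0672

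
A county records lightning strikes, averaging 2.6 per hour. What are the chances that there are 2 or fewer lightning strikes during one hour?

0.5184

With mean μ = 2.6 per hour,
P(N ≤ 2) = Σ_{j=0}^{2} e^(−μ) μ^j/j! ≈ 0.5184.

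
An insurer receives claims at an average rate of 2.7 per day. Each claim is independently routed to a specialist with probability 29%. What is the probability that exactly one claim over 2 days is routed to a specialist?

Thinning: the claims that are routed to a specialist themselves form a Poisson process with rate 0.29 × 2.7 = 0.783 per day.
Over the interval, μ = 0.783 × 2 = 1.566 (2 days).
P(N = 1) = e^(−1.566) · 1.566^1/1! ≈ 0.3271.

0.3271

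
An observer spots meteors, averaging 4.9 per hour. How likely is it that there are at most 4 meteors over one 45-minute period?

Over the interval, μ = 4.9 × 0.75 = 3.675 (a 45-minute period = 0.75 hours).
P(N ≤ 4) = Σ_{j=0}^{4} e^(−μ) μ^j/j! ≈ 0.6920.

0.6920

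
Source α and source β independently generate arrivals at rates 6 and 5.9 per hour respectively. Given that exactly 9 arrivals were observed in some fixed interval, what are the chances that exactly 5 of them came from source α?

0.2481

Given the total, each event is independently from source α with probability p = λ_α/(λ_α+λ_β) = 6/11.9 ≈ 0.5042.
So K ~ Binomial(9, 6/11.9): P(K = 5) = C(9,5) · (6/11.9)^5 · (5.9/11.9)^4 ≈ 0.2481.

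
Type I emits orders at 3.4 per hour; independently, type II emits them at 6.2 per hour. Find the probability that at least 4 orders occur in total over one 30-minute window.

0.7058

Independent Poisson processes superpose: combined rate λ = 3.4 + 6.2 = 9.6 per hour.
Over the interval, μ = 9.6 × 0.5 = 4.8 (a 30-minute window = 0.5 hours).
P(N ≥ 4) = 1 − P(N ≤ 3) ≈ 0.7058.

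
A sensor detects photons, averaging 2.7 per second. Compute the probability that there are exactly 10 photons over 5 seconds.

0.0760

Over the interval, μ = 2.7 × 5 = 13.5 (5 seconds).
P(N = 10) = e^(−μ) μ^10/10! = e^(−13.5) · 13.5^10/3628800 ≈ 0.0760.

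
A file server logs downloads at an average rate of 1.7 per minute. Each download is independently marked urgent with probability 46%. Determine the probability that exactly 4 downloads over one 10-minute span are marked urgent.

0.0626

Thinning: the downloads that are marked urgent themselves form a Poisson process with rate 0.46 × 1.7 = 0.782 per minute.
Over the interval, μ = 0.782 × 10 = 7.82 (a 10-minute span = 10 minutes).
P(N = 4) = e^(−7.82) · 7.82^4/4! ≈ 0.0626.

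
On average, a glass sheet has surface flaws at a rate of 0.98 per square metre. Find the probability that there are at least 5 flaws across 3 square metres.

Over the interval, μ = 0.98 × 3 = 2.94 (3 square metres).
P(N ≥ 5) = 1 − P(N ≤ 4) = 1 − Σ_{j=0}^{4} e^(−μ) μ^j/j! ≈ 0.1748.

0.1748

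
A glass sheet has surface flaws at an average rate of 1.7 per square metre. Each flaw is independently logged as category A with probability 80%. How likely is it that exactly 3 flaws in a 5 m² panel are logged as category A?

Thinning: the flaws that are logged as category A themselves form a Poisson process with rate 0.8 × 1.7 = 1.36 per square metre.
Over the interval, μ = 1.36 × 5 = 6.8 (a 5 m² panel = 5 square metres).
P(N = 3) = e^(−6.8) · 6.8^3/3! ≈ 0.0584.

0.0584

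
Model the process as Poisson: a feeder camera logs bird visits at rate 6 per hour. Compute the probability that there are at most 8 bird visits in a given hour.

0.8472

With mean μ = 6 per hour,
P(N ≤ 8) = Σ_{j=0}^{8} e^(−μ) μ^j/j! ≈ 0.8472.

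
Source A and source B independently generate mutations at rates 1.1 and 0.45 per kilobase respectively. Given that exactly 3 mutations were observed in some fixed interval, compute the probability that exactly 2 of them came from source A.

Given the total, each event is independently from source A with probability p = λ_A/(λ_A+λ_B) = 1.1/1.55 ≈ 0.7097.
So K ~ Binomial(3, 1.1/1.55): P(K = 2) = C(3,2) · (1.1/1.55)^2 · (0.45/1.55)^1 ≈ 0.4387.

0.4387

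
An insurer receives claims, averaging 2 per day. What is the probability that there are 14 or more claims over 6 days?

0.3185

Over the interval, μ = 2 × 6 = 12 (6 days).
P(N ≥ 14) = 1 − P(N ≤ 13) = 1 − Σ_{j=0}^{13} e^(−μ) μ^j/j! ≈ 0.3185.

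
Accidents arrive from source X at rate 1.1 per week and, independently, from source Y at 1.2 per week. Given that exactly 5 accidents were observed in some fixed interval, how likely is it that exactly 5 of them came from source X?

0.0250

Given the total, each event is independently from source X with probability p = λ_X/(λ_X+λ_Y) = 1.1/2.3 ≈ 0.4783.
So K ~ Binomial(5, 1.1/2.3): P(K = 5) = C(5,5) · (1.1/2.3)^5 · (1.2/2.3)^0 ≈ 0.0250.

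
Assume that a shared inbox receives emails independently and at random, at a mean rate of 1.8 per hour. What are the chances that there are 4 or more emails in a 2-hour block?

0.4848

Over the interval, μ = 1.8 × 2 = 3.6 (a 2-hour block = 2 hours).
P(N ≥ 4) = 1 − P(N ≤ 3) = 1 − Σ_{j=0}^{3} e^(−μ) μ^j/j! ≈ 0.4848.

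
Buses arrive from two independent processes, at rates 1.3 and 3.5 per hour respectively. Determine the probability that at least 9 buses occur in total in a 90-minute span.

0.2973

Independent Poisson processes superpose: combined rate λ = 1.3 + 3.5 = 4.8 per hour.
Over the interval, μ = 4.8 × 1.5 = 7.2 (a 90-minute span = 1.5 hours).
P(N ≥ 9) = 1 − P(N ≤ 8) ≈ 0.2973.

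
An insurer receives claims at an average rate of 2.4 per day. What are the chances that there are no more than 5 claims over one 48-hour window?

Over the interval, μ = 2.4 × 2 = 4.8 (a 48-hour window = 2 days).
P(N ≤ 5) = Σ_{j=0}^{5} e^(−μ) μ^j/j! ≈ 0.6510.

0.6510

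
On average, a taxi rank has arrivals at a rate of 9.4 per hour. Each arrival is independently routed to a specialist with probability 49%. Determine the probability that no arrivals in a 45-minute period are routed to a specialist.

Thinning: the arrivals that are routed to a specialist themselves form a Poisson process with rate 0.49 × 9.4 = 4.606 per hour.
Over the interval, μ = 4.606 × 0.75 = 3.4545 (a 45-minute period = 0.75 hours).
P(N = 0) = e^(−3.4545) · 3.4545^0/0! ≈ 0.0316.

0.0316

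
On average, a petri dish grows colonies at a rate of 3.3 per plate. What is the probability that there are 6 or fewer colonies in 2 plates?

Over the interval, μ = 3.3 × 2 = 6.6 (2 plates).
P(N ≤ 6) = Σ_{j=0}^{6} e^(−μ) μ^j/j! ≈ 0.5108.

0.5108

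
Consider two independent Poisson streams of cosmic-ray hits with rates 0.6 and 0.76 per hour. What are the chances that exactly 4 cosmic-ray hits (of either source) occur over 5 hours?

0.0992

Independent Poisson processes superpose: combined rate λ = 0.6 + 0.76 = 1.36 per hour.
Over the interval, μ = 1.36 × 5 = 6.8 (5 hours).
P(N = 4) = e^(−6.8) · 6.8^4/4! ≈ 0.0992.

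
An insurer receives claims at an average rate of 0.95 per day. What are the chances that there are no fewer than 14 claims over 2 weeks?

Over the interval, μ = 0.95 × 14 = 13.3 (2 weeks = 14 days).
P(N ≥ 14) = 1 − P(N ≤ 13) = 1 − Σ_{j=0}^{13} e^(−μ) μ^j/j! ≈ 0.4599.

0.4599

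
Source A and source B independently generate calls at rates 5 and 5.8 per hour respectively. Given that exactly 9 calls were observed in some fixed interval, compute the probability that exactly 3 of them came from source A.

Given the total, each event is independently from source A with probability p = λ_A/(λ_A+λ_B) = 5/10.8 ≈ 0.4630.
So K ~ Binomial(9, 5/10.8): P(K = 3) = C(9,3) · (5/10.8)^3 · (5.8/10.8)^6 ≈ 0.2000.

0.2000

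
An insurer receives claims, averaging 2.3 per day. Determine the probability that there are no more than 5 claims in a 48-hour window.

0.6858

Over the interval, μ = 2.3 × 2 = 4.6 (a 48-hour window = 2 days).
P(N ≤ 5) = Σ_{j=0}^{5} e^(−μ) μ^j/j! ≈ 0.6858.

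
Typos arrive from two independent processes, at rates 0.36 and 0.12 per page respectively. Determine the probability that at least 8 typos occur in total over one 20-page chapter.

Independent Poisson processes superpose: combined rate λ = 0.36 + 0.12 = 0.48 per page.
Over the interval, μ = 0.48 × 20 = 9.6 (a 20-page chapter = 20 pages).
P(N ≥ 8) = 1 − P(N ≤ 7) ≈ 0.7416.

0.7416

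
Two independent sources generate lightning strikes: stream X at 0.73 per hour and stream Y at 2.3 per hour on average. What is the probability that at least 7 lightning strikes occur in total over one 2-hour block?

Independent Poisson processes superpose: combined rate λ = 0.73 + 2.3 = 3.03 per hour.
Over the interval, μ = 3.03 × 2 = 6.06 (a 2-hour block = 2 hours).
P(N ≥ 7) = 1 − P(N ≤ 6) ≈ 0.4033.

0.4033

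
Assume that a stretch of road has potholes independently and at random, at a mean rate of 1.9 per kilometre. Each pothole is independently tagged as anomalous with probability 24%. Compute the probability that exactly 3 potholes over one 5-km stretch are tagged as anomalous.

Thinning: the potholes that are tagged as anomalous themselves form a Poisson process with rate 0.24 × 1.9 = 0.456 per kilometre.
Over the interval, μ = 0.456 × 5 = 2.28 (a 5-km stretch = 5 kilometres).
P(N = 3) = e^(−2.28) · 2.28^3/3! ≈ 0.2021.

0.2021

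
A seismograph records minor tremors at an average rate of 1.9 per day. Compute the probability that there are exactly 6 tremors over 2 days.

Over the interval, μ = 1.9 × 2 = 3.8 (2 days).
P(N = 6) = e^(−μ) μ^6/6! = e^(−3.8) · 3.8^6/720 ≈ 0.0936.

0.0936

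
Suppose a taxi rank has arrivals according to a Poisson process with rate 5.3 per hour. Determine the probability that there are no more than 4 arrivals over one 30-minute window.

0.8703

Over the interval, μ = 5.3 × 0.5 = 2.65 (a 30-minute window = 0.5 hours).
P(N ≤ 4) = Σ_{j=0}^{4} e^(−μ) μ^j/j! ≈ 0.8703.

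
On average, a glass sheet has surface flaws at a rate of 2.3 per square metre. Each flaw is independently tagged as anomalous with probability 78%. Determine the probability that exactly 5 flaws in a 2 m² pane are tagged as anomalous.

Thinning: the flaws that are tagged as anomalous themselves form a Poisson process with rate 0.78 × 2.3 = 1.794 per square metre.
Over the interval, μ = 1.794 × 2 = 3.588 (a 2 m² pane = 2 square metres).
P(N = 5) = e^(−3.588) · 3.588^5/5! ≈ 0.1370.

0.1370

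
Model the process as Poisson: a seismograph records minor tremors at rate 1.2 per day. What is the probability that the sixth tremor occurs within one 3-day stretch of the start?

0.1559

Over the interval, μ = 1.2 × 3 = 3.6 (a 3-day stretch = 3 days).
The sixth arrival falls in the interval iff at least 6 events occur there: P(S_6 ≤ t) = P(N ≥ 6) = 1 − P(N ≤ 5) ≈ 0.1559.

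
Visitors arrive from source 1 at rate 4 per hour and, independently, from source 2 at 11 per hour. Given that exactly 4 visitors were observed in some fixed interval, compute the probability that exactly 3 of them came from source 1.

0.0556

Given the total, each event is independently from source 1 with probability p = λ_1/(λ_1+λ_2) = 4/15 ≈ 0.2667.
So K ~ Binomial(4, 4/15): P(K = 3) = C(4,3) · (4/15)^3 · (11/15)^1 ≈ 0.0556.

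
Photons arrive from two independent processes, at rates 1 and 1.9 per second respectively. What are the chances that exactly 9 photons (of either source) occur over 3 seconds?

0.1311

Independent Poisson processes superpose: combined rate λ = 1 + 1.9 = 2.9 per second.
Over the interval, μ = 2.9 × 3 = 8.7 (3 seconds).
P(N = 9) = e^(−8.7) · 8.7^9/9! ≈ 0.1311.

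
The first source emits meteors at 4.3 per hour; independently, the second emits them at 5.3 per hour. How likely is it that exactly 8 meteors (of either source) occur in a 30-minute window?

0.0575

Independent Poisson processes superpose: combined rate λ = 4.3 + 5.3 = 9.6 per hour.
Over the interval, μ = 9.6 × 0.5 = 4.8 (a 30-minute window = 0.5 hours).
P(N = 8) = e^(−4.8) · 4.8^8/8! ≈ 0.0575.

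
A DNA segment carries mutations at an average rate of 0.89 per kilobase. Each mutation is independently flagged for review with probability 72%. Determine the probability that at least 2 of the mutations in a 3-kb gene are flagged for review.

Thinning: the mutations that are flagged for review themselves form a Poisson process with rate 0.72 × 0.89 = 0.6408 per kilobase.
Over the interval, μ = 0.6408 × 3 = 1.9224 (a 3-kb gene = 3 kilobases).
P(N ≥ 2) = 1 − P(N ≤ 1) ≈ 0.5726.

0.5726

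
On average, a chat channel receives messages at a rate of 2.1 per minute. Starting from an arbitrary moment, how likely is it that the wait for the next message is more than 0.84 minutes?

The wait for the next event is exponential with rate λ = 2.1 per minute.
P(T > 0.84) = e^(−λt) = e^(−2.1 × 0.84) = e^(−1.764) ≈ 0.1714.

0.1714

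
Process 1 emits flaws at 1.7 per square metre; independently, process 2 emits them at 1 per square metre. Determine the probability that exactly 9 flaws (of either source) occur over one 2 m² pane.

Independent Poisson processes superpose: combined rate λ = 1.7 + 1 = 2.7 per square metre.
Over the interval, μ = 2.7 × 2 = 5.4 (a 2 m² pane = 2 square metres).
P(N = 9) = e^(−5.4) · 5.4^9/9! ≈ 0.0486.

0.0486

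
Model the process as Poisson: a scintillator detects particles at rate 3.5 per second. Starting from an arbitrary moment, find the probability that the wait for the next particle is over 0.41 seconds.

The wait for the next event is exponential with rate λ = 3.5 per second.
P(T > 0.41) = e^(−λt) = e^(−3.5 × 0.41) = e^(−1.435) ≈ 0.2381.

0.2381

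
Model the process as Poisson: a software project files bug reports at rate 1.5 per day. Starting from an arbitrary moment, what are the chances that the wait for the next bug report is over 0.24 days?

The wait for the next event is exponential with rate λ = 1.5 per day.
P(T > 0.24) = e^(−λt) = e^(−1.5 × 0.24) = e^(−0.36) ≈ 0.6977.

0.6977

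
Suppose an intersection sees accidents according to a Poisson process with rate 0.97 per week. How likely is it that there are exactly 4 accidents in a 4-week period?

Over the interval, μ = 0.97 × 4 = 3.88 (a 4-week period = 4 weeks).
P(N = 4) = e^(−μ) μ^4/4! = e^(−3.88) · 3.88^4/24 ≈ 0.1950.

0.1950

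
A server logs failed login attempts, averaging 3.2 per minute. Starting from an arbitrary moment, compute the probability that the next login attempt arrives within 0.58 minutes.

0.8437

Inter-arrival times are exponential with rate λ = 3.2 per minute.
P(T ≤ 0.58) = 1 − e^(−λt) = 1 − e^(−3.2 × 0.58) = 1 − e^(−1.856) ≈ 0.8437.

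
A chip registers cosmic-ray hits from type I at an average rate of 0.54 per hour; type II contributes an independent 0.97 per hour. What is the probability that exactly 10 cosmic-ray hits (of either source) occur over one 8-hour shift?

Independent Poisson processes superpose: combined rate λ = 0.54 + 0.97 = 1.51 per hour.
Over the interval, μ = 1.51 × 8 = 12.08 (an 8-hour shift = 8 hours).
P(N = 10) = e^(−12.08) · 12.08^10/10! ≈ 0.1034.

0.1034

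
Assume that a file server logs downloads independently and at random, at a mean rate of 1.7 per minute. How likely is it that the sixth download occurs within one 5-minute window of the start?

0.8504

Over the interval, μ = 1.7 × 5 = 8.5 (a 5-minute window = 5 minutes).
The sixth arrival falls in the interval iff at least 6 events occur there: P(S_6 ≤ t) = P(N ≥ 6) = 1 − P(N ≤ 5) ≈ 0.8504.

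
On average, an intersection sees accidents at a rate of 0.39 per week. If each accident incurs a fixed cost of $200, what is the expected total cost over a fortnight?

E[N] = 0.39 × 2 = 0.78 (a fortnight = 2 weeks); E[cost] = 0.78 × $200 = $156.

$156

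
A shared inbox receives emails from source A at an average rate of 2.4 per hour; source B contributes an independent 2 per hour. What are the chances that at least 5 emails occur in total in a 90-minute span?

0.7873

Independent Poisson processes superpose: combined rate λ = 2.4 + 2 = 4.4 per hour.
Over the interval, μ = 4.4 × 1.5 = 6.6 (a 90-minute span = 1.5 hours).
P(N ≥ 5) = 1 − P(N ≤ 4) ≈ 0.7873.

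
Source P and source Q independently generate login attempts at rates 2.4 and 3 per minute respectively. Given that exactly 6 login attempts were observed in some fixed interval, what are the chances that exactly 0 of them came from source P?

0.0294

Given the total, each event is independently from source P with probability p = λ_P/(λ_P+λ_Q) = 2.4/5.4 ≈ 0.4444.
So K ~ Binomial(6, 2.4/5.4): P(K = 0) = C(6,0) · (2.4/5.4)^0 · (3/5.4)^6 ≈ 0.0294.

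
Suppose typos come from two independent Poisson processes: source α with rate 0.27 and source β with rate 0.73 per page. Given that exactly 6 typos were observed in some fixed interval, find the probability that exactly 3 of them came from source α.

Given the total, each event is independently from source α with probability p = λ_α/(λ_α+λ_β) = 0.27/1 = 0.2700.
So K ~ Binomial(6, 0.27/1): P(K = 3) = C(6,3) · (0.27/1)^3 · (0.73/1)^3 ≈ 0.1531.

0.1531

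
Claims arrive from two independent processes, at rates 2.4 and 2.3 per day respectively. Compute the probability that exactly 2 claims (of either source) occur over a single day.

0.1005

Independent Poisson processes superpose: combined rate λ = 2.4 + 2.3 = 4.7 per day.
So μ = 4.7.
P(N = 2) = e^(−4.7) · 4.7^2/2! ≈ 0.1005.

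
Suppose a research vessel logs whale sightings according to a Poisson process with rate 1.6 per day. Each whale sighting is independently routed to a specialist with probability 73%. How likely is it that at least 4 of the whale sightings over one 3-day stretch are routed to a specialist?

0.4642

Thinning: the whale sightings that are routed to a specialist themselves form a Poisson process with rate 0.73 × 1.6 = 1.168 per day.
Over the interval, μ = 1.168 × 3 = 3.504 (a 3-day stretch = 3 days).
P(N ≥ 4) = 1 − P(N ≤ 3) ≈ 0.4642.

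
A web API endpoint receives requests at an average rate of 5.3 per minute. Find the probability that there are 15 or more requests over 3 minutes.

Over the interval, μ = 5.3 × 3 = 15.9 (3 minutes).
P(N ≥ 15) = 1 − P(N ≤ 14) = 1 − Σ_{j=0}^{14} e^(−μ) μ^j/j! ≈ 0.6231.

0.6231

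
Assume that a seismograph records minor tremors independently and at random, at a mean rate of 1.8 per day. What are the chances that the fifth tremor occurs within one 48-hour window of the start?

0.2936

Over the interval, μ = 1.8 × 2 = 3.6 (a 48-hour window = 2 days).
The fifth arrival falls in the interval iff at least 5 events occur there: P(S_5 ≤ t) = P(N ≥ 5) = 1 − P(N ≤ 4) ≈ 0.2936.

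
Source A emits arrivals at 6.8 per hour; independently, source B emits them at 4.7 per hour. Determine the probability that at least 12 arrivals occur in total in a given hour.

Independent Poisson processes superpose: combined rate λ = 6.8 + 4.7 = 11.5 per hour.
So μ = 11.5.
P(N ≥ 12) = 1 − P(N ≤ 11) ≈ 0.4802.

0.4802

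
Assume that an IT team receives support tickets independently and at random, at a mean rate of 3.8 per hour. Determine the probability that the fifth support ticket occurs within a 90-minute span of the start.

Over the interval, μ = 3.8 × 1.5 = 5.7 (a 90-minute span = 1.5 hours).
The fifth arrival falls in the interval iff at least 5 events occur there: P(S_5 ≤ t) = P(N ≥ 5) = 1 − P(N ≤ 4) ≈ 0.6728.

0.6728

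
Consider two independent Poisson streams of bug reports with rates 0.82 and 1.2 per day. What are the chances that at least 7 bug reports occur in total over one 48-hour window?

Independent Poisson processes superpose: combined rate λ = 0.82 + 1.2 = 2.02 per day.
Over the interval, μ = 2.02 × 2 = 4.04 (a 48-hour window = 2 days).
P(N ≥ 7) = 1 − P(N ≤ 6) ≈ 0.1149.

0.1149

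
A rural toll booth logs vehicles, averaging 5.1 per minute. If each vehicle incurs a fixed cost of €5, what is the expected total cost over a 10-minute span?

E[N] = 5.1 × 10 = 51 (a 10-minute span = 10 minutes); E[cost] = 51 × €5 = €255.

€255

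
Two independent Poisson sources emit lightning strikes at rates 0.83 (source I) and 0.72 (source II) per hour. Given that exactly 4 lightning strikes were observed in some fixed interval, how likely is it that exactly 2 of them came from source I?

0.3712

Given the total, each event is independently from source I with probability p = λ_I/(λ_I+λ_II) = 0.83/1.55 ≈ 0.5355.
So K ~ Binomial(4, 0.83/1.55): P(K = 2) = C(4,2) · (0.83/1.55)^2 · (0.72/1.55)^2 ≈ 0.3712.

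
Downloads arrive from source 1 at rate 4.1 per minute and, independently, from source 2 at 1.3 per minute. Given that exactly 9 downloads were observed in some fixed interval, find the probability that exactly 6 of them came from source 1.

Given the total, each event is independently from source 1 with probability p = λ_1/(λ_1+λ_2) = 4.1/5.4 ≈ 0.7593.
So K ~ Binomial(9, 4.1/5.4): P(K = 6) = C(9,6) · (4.1/5.4)^6 · (1.3/5.4)^3 ≈ 0.2245.

0.2245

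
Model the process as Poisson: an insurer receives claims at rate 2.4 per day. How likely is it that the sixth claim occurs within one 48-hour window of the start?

Over the interval, μ = 2.4 × 2 = 4.8 (a 48-hour window = 2 days).
The sixth arrival falls in the interval iff at least 6 events occur there: P(S_6 ≤ t) = P(N ≥ 6) = 1 − P(N ≤ 5) ≈ 0.3490.

0.3490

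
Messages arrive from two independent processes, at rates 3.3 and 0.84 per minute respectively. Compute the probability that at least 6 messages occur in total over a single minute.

Independent Poisson processes superpose: combined rate λ = 3.3 + 0.84 = 4.14 per minute.
So μ = 4.14.
P(N ≥ 6) = 1 − P(N ≤ 5) ≈ 0.2371.

0.2371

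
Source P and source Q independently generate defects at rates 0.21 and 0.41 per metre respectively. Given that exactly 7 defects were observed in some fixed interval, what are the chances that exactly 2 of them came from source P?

0.3047

Given the total, each event is independently from source P with probability p = λ_P/(λ_P+λ_Q) = 0.21/0.62 ≈ 0.3387.
So K ~ Binomial(7, 0.21/0.62): P(K = 2) = C(7,2) · (0.21/0.62)^2 · (0.41/0.62)^5 ≈ 0.3047.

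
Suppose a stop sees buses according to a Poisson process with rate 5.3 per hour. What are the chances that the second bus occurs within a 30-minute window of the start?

Over the interval, μ = 5.3 × 0.5 = 2.65 (a 30-minute window = 0.5 hours).
The second arrival falls in the interval iff at least 2 events occur there: P(S_2 ≤ t) = P(N ≥ 2) = 1 − P(N ≤ 1) ≈ 0.7421.

0.7421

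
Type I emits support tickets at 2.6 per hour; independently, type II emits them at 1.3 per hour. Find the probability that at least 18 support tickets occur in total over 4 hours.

Independent Poisson processes superpose: combined rate λ = 2.6 + 1.3 = 3.9 per hour.
Over the interval, μ = 3.9 × 4 = 15.6 (4 hours).
P(N ≥ 18) = 1 − P(N ≤ 17) ≈ 0.3038.

0.3038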